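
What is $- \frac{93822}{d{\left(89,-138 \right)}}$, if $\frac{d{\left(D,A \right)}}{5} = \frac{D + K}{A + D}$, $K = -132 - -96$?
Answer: $\frac{4597278}{265} \approx 17348.0$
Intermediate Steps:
$K = -36$ ($K = -132 + 96 = -36$)
$d{\left(D,A \right)} = \frac{5 \left(-36 + D\right)}{A + D}$ ($d{\left(D,A \right)} = 5 \frac{D - 36}{A + D} = 5 \frac{-36 + D}{A + D} = \frac{5 \left(-36 + D\right)}{A + D}$)
$- \frac{93822}{d{\left(89,-138 \right)}} = - \frac{93822}{5 \frac{1}{-138 + 89} \left(-36 + 89\right)} = - \frac{93822}{5 \frac{1}{-49} \cdot 53} = - \frac{93822}{5 \left(- \frac{1}{49}\right) 53} = - \frac{93822}{- \frac{265}{49}} = \left(-93822\right) \left(- \frac{49}{265}\right) = \frac{4597278}{265}$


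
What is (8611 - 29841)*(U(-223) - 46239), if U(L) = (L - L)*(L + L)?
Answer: 981653970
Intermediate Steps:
U(L) = 0 (U(L) = 0*(2*L) = 0)
(8611 - 29841)*(U(-223) - 46239) = (8611 - 29841)*(0 - 46239) = -21230*(-46239) = 981653970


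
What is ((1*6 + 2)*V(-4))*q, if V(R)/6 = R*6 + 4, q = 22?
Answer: -21120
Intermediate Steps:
V(R) = 24 + 36*R (V(R) = 6*(R*6 + 4) = 6*(6*R + 4) = 6*(4 + 6*R) = 24 + 36*R)
((1*6 + 2)*V(-4))*q = ((1*6 + 2)*(24 + 36*(-4)))*22 = ((6 + 2)*(24 - 144))*22 = (8*(-120))*22 = -960*22 = -21120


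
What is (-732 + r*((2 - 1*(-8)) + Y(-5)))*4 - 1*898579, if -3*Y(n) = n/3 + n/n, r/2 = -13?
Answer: -8123131/9 ≈ -9.0257e+5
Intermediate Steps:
r = -26 (r = 2*(-13) = -26)
Y(n) = -1/3 - n/9 (Y(n) = -(n/3 + n/n)/3 = -(n*(1/3) + 1)/3 = -(n/3 + 1)/3 = -(1 + n/3)/3 = -1/3 - n/9)
(-732 + r*((2 - 1*(-8)) + Y(-5)))*4 - 1*898579 = (-732 - 26*((2 - 1*(-8)) + (-1/3 - 1/9*(-5))))*4 - 1*898579 = (-732 - 26*((2 + 8) + (-1/3 + 5/9)))*4 - 898579 = (-732 - 26*(10 + 2/9))*4 - 898579 = (-732 - 26*92/9)*4 - 898579 = (-732 - 2392/9)*4 - 898579 = -8980/9*4 - 898579 = -35920/9 - 898579 = -8123131/9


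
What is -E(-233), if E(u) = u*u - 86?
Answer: -54203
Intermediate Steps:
E(u) = -86 + u² (E(u) = u² - 86 = -86 + u²)
-E(-233) = -(-86 + (-233)²) = -(-86 + 54289) = -1*54203 = -54203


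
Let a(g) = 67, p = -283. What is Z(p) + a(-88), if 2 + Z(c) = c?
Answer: -218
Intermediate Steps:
Z(c) = -2 + c
Z(p) + a(-88) = (-2 - 283) + 67 = -285 + 67 = -218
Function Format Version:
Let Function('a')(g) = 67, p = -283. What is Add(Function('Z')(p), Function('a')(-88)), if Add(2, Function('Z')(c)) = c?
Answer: -218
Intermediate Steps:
Function('Z')(c) = Add(-2, c)
Add(Function('Z')(p), Function('a')(-88)) = Add(Add(-2, -283), 67) = Add(-285, 67) = -218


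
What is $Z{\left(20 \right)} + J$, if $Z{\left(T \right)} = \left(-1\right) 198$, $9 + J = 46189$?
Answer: $45982$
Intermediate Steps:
$J = 46180$ ($J = -9 + 46189 = 46180$)
$Z{\left(T \right)} = -198$
$Z{\left(20 \right)} + J = -198 + 46180 = 45982$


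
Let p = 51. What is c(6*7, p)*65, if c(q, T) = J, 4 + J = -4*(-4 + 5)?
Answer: -520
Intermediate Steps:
J = -8 (J = -4 - 4*(-4 + 5) = -4 - 4*1 = -4 - 4 = -8)
c(q, T) = -8
c(6*7, p)*65 = -8*65 = -520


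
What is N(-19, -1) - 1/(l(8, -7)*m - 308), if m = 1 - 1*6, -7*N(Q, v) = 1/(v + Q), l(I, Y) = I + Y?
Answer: 453/43820 ≈ 0.010338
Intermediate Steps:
N(Q, v) = -1/(7*(Q + v)) (N(Q, v) = -1/(7*(v + Q)) = -1/(7*(Q + v)))
m = -5 (m = 1 - 6 = -5)
N(-19, -1) - 1/(l(8, -7)*m - 308) = -1/(7*(-19) + 7*(-1)) - 1/((8 - 7)*(-5) - 308) = -1/(-133 - 7) - 1/(1*(-5) - 308) = -1/(-140) - 1/(-5 - 308) = -1*(-1/140) - 1/(-313) = 1/140 - 1*(-1/313) = 1/140 + 1/313 = 453/43820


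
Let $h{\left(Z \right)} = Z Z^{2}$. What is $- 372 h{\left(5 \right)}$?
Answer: $-46500$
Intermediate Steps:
$h{\left(Z \right)} = Z^{3}$
$- 372 h{\left(5 \right)} = - 372 \cdot 5^{3} = \left(-372\right) 125 = -46500$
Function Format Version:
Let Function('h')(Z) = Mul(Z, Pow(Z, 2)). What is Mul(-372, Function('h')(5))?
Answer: -46500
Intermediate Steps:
Function('h')(Z) = Pow(Z, 3)
Mul(-372, Function('h')(5)) = Mul(-372, Pow(5, 3)) = Mul(-372, 125) = -46500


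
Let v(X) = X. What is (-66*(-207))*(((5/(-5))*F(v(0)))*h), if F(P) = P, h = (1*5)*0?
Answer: 0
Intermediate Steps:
h = 0 (h = 5*0 = 0)
(-66*(-207))*(((5/(-5))*F(v(0)))*h) = (-66*(-207))*(((5/(-5))*0)*0) = 13662*(((5*(-⅕))*0)*0) = 13662*(-1*0*0) = 13662*(0*0) = 13662*0 = 0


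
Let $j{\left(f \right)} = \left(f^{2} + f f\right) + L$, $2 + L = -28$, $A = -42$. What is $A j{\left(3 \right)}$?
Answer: $504$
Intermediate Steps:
$L = -30$ ($L = -2 - 28 = -30$)
$j{\left(f \right)} = -30 + 2 f^{2}$ ($j{\left(f \right)} = \left(f^{2} + f f\right) - 30 = \left(f^{2} + f^{2}\right) - 30 = 2 f^{2} - 30 = -30 + 2 f^{2}$)
$A j{\left(3 \right)} = - 42 \left(-30 + 2 \cdot 3^{2}\right) = - 42 \left(-30 + 2 \cdot 9\right) = - 42 \left(-30 + 18\right) = \left(-42\right) \left(-12\right) = 504$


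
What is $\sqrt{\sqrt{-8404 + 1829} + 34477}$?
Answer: $\sqrt{34477 + 5 i \sqrt{263}} \approx 185.68 + 0.218 i$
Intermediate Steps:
$\sqrt{\sqrt{-8404 + 1829} + 34477} = \sqrt{\sqrt{-6575} + 34477} = \sqrt{5 i \sqrt{263} + 34477} = \sqrt{34477 + 5 i \sqrt{263}}$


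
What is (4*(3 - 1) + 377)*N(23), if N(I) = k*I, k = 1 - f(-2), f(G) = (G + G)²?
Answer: -132825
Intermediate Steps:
f(G) = 4*G² (f(G) = (2*G)² = 4*G²)
k = -15 (k = 1 - 4*(-2)² = 1 - 4*4 = 1 - 1*16 = 1 - 16 = -15)
N(I) = -15*I
(4*(3 - 1) + 377)*N(23) = (4*(3 - 1) + 377)*(-15*23) = (4*2 + 377)*(-345) = (8 + 377)*(-345) = 385*(-345) = -132825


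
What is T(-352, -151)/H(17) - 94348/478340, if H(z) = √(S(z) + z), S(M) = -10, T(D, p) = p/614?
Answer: -23587/119585 - 151*√7/4298 ≈ -0.29019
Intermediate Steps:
T(D, p) = p/614 (T(D, p) = p*(1/614) = p/614)
H(z) = √(-10 + z)
T(-352, -151)/H(17) - 94348/478340 = ((1/614)*(-151))/(√(-10 + 17)) - 94348/478340 = -151*√7/7/614 - 94348*1/478340 = -151*√7/4298 - 23587/119585 = -23587/119585 - 151*√7/4298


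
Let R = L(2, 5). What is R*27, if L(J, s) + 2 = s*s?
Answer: 621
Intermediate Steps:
L(J, s) = -2 + s² (L(J, s) = -2 + s*s = -2 + s²)
R = 23 (R = -2 + 5² = -2 + 25 = 23)
R*27 = 23*27 = 621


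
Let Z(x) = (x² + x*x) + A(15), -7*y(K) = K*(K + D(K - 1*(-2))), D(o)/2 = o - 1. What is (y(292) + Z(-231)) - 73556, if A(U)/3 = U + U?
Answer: -23584/7 ≈ -3369.1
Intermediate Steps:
A(U) = 6*U (A(U) = 3*(U + U) = 3*(2*U) = 6*U)
D(o) = -2 + 2*o (D(o) = 2*(o - 1) = 2*(-1 + o) = -2 + 2*o)
y(K) = -K*(2 + 3*K)/7 (y(K) = -K*(K + (-2 + 2*(K - 1*(-2))))/7 = -K*(K + (-2 + 2*(K + 2)))/7 = -K*(K + (-2 + 2*(2 + K)))/7 = -K*(K + (-2 + (4 + 2*K)))/7 = -K*(K + (2 + 2*K))/7 = -K*(2 + 3*K)/7)
Z(x) = 90 + 2*x² (Z(x) = (x² + x*x) + 6*15 = (x² + x²) + 90 = 2*x² + 90 = 90 + 2*x²)
(y(292) + Z(-231)) - 73556 = (-⅐*292*(2 + 3*292) + (90 + 2*(-231)²)) - 73556 = (-⅐*292*(2 + 876) + (90 + 2*53361)) - 73556 = (-⅐*292*878 + (90 + 106722)) - 73556 = (-256376/7 + 106812) - 73556 = 491308/7 - 73556 = -23584/7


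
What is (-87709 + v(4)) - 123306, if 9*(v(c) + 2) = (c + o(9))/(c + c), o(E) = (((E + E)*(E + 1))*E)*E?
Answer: -1897330/9 ≈ -2.1081e+5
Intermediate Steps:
o(E) = 2*E³*(1 + E) (o(E) = (((2*E)*(1 + E))*E)*E = ((2*E*(1 + E))*E)*E = (2*E²*(1 + E))*E = 2*E³*(1 + E))
v(c) = -2 + (14580 + c)/(18*c) (v(c) = -2 + ((c + 2*9³*(1 + 9))/(c + c))/9 = -2 + ((c + 2*729*10)/((2*c)))/9 = -2 + ((c + 14580)*(1/(2*c)))/9 = -2 + ((14580 + c)*(1/(2*c)))/9 = -2 + ((14580 + c)/(2*c))/9 = -2 + (14580 + c)/(18*c))
(-87709 + v(4)) - 123306 = (-87709 + (-35/18 + 810/4)) - 123306 = (-87709 + (-35/18 + 810*(¼))) - 123306 = (-87709 + (-35/18 + 405/2)) - 123306 = (-87709 + 1805/9) - 123306 = -787576/9 - 123306 = -1897330/9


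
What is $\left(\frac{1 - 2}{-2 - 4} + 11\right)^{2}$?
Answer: $\frac{4489}{36} \approx 124.69$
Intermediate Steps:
$\left(\frac{1 - 2}{-2 - 4} + 11\right)^{2} = \left(- \frac{1}{-6} + 11\right)^{2} = \left(\left(-1\right) \left(- \frac{1}{6}\right) + 11\right)^{2} = \left(\frac{1}{6} + 11\right)^{2} = \left(\frac{67}{6}\right)^{2} = \frac{4489}{36}$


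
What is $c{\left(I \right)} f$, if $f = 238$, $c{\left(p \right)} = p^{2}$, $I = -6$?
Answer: $8568$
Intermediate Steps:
$c{\left(I \right)} f = \left(-6\right)^{2} \cdot 238 = 36 \cdot 238 = 8568$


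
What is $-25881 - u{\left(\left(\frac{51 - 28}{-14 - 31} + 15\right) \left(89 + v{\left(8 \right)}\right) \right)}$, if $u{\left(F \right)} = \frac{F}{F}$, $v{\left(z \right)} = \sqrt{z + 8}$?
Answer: $-25882$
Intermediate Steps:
$v{\left(z \right)} = \sqrt{8 + z}$
$u{\left(F \right)} = 1$
$-25881 - u{\left(\left(\frac{51 - 28}{-14 - 31} + 15\right) \left(89 + v{\left(8 \right)}\right) \right)} = -25881 - 1 = -25882$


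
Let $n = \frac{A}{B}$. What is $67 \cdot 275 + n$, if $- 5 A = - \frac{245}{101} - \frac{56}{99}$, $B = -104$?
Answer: $\frac{95800389089}{5199480} \approx 18425.0$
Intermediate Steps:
$A = \frac{29911}{49995}$ ($A = - \frac{- \frac{245}{101} - \frac{56}{99}}{5} = \left(- \frac{1}{5}\right) \left(- \frac{29911}{9999}\right) = \frac{29911}{49995} \approx 0.59828$)
$n = - \frac{29911}{5199480}$ ($n = \frac{29911}{49995 \left(-104\right)} = \frac{29911}{49995} \left(- \frac{1}{104}\right) = - \frac{29911}{5199480} \approx -0.0057527$)
$67 \cdot 275 + n = 67 \cdot 275 - \frac{29911}{5199480} = 18425 - \frac{29911}{5199480} = \frac{95800389089}{5199480}$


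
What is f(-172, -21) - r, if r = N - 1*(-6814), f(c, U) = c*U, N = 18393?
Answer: -21595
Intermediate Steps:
f(c, U) = U*c
r = 25207 (r = 18393 - 1*(-6814) = 18393 + 6814 = 25207)
f(-172, -21) - r = -21*(-172) - 1*25207 = 3612 - 25207 = -21595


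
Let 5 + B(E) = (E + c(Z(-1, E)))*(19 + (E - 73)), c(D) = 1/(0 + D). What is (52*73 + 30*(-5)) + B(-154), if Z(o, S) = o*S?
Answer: 2746717/77 ≈ 35672.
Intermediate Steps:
Z(o, S) = S*o
c(D) = 1/D
B(E) = -5 + (-54 + E)*(E - 1/E) (B(E) = -5 + (E + 1/(E*(-1)))*(19 + (E - 73)) = -5 + (E + 1/(-E))*(19 + (-73 + E)) = -5 + (E - 1/E)*(-54 + E) = -5 + (-54 + E)*(E - 1/E))
(52*73 + 30*(-5)) + B(-154) = (52*73 + 30*(-5)) + (-6 + (-154)**2 - 54*(-154) + 54/(-154)) = (3796 - 150) + (-6 + 23716 + 8316 + 54*(-1/154)) = 3646 + (-6 + 23716 + 8316 - 27/77) = 3646 + 2465975/77 = 2746717/77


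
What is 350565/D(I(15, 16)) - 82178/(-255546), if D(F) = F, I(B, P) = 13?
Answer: 44793275902/1661049 ≈ 26967.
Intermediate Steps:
350565/D(I(15, 16)) - 82178/(-255546) = 350565/13 - 82178/(-255546) = 350565*(1/13) - 82178*(-1/255546) = 350565/13 + 41089/127773 = 44793275902/1661049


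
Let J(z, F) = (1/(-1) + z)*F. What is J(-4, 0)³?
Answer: 0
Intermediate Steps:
J(z, F) = F*(-1 + z) (J(z, F) = (-1 + z)*F = F*(-1 + z))
J(-4, 0)³ = (0*(-1 - 4))³ = (0*(-5))³ = 0³ = 0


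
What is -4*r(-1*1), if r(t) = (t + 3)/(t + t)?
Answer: 4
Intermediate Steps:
r(t) = (3 + t)/(2*t) (r(t) = (3 + t)/((2*t)) = (3 + t)*(1/(2*t)) = (3 + t)/(2*t))
-4*r(-1*1) = -2*(3 - 1*1)/((-1*1)) = -2*(3 - 1)/(-1) = -2*(-1)*2 = -4*(-1) = 4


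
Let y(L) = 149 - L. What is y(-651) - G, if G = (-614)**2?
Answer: -376196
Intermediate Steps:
G = 376996
y(-651) - G = (149 - 1*(-651)) - 1*376996 = (149 + 651) - 376996 = 800 - 376996 = -376196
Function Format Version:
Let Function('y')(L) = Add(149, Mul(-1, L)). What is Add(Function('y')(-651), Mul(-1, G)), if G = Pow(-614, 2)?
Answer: -376196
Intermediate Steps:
G = 376996
Add(Function('y')(-651), Mul(-1, G)) = Add(Add(149, Mul(-1, -651)), Mul(-1, 376996)) = Add(Add(149, 651), -376996) = Add(800, -376996) = -376196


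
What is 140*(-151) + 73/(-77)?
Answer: -1627853/77 ≈ -21141.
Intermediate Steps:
140*(-151) + 73/(-77) = -21140 + 73*(-1/77) = -21140 - 73/77 = -1627853/77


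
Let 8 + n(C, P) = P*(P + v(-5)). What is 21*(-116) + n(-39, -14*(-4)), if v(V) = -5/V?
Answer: 748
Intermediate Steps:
n(C, P) = -8 + P*(1 + P) (n(C, P) = -8 + P*(P - 5/(-5)) = -8 + P*(P - 5*(-⅕)) = -8 + P*(P + 1) = -8 + P*(1 + P))
21*(-116) + n(-39, -14*(-4)) = 21*(-116) + (-8 - 14*(-4) + (-14*(-4))²) = -2436 + (-8 + 56 + 56²) = -2436 + (-8 + 56 + 3136) = -2436 + 3184 = 748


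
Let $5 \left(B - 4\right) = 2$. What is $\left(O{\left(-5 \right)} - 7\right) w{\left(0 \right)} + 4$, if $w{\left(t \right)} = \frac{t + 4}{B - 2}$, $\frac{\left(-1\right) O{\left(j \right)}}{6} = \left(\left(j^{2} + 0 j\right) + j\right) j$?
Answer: $\frac{2977}{3} \approx 992.33$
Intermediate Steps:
$O{\left(j \right)} = - 6 j \left(j + j^{2}\right)$ ($O{\left(j \right)} = - 6 \left(\left(j^{2} + 0 j\right) + j\right) j = - 6 \left(\left(j^{2} + 0\right) + j\right) j = - 6 \left(j^{2} + j\right) j = - 6 \left(j + j^{2}\right) j = - 6 j \left(j + j^{2}\right)$)
$B = \frac{22}{5}$ ($B = 4 + \frac{1}{5} \cdot 2 = 4 + \frac{2}{5} = \frac{22}{5} \approx 4.4$)
$w{\left(t \right)} = \frac{5}{3} + \frac{5 t}{12}$ ($w{\left(t \right)} = \frac{t + 4}{\frac{22}{5} - 2} = \frac{4 + t}{\frac{12}{5}} = \left(4 + t\right) \frac{5}{12} = \frac{5}{3} + \frac{5 t}{12}$)
$\left(O{\left(-5 \right)} - 7\right) w{\left(0 \right)} + 4 = \left(6 \left(-5\right)^{2} \left(-1 - -5\right) - 7\right) \left(\frac{5}{3} + \frac{5}{12} \cdot 0\right) + 4 = \left(6 \cdot 25 \left(-1 + 5\right) - 7\right) \left(\frac{5}{3} + 0\right) + 4 = \left(6 \cdot 25 \cdot 4 - 7\right) \frac{5}{3} + 4 = \left(600 - 7\right) \frac{5}{3} + 4 = 593 \cdot \frac{5}{3} + 4 = \frac{2965}{3} + 4 = \frac{2977}{3}$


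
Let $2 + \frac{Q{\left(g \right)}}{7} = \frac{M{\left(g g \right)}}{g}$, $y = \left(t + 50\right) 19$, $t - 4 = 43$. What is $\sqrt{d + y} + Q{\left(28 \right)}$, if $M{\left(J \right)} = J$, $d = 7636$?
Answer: $182 + \sqrt{9479} \approx 279.36$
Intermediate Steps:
$t = 47$ ($t = 4 + 43 = 47$)
$y = 1843$ ($y = \left(47 + 50\right) 19 = 97 \cdot 19 = 1843$)
$Q{\left(g \right)} = -14 + 7 g$ ($Q{\left(g \right)} = -14 + 7 \frac{g g}{g} = -14 + 7 \frac{g^{2}}{g} = -14 + 7 g$)
$\sqrt{d + y} + Q{\left(28 \right)} = \sqrt{7636 + 1843} + \left(-14 + 7 \cdot 28\right) = \sqrt{9479} + \left(-14 + 196\right) = \sqrt{9479} + 182 = 182 + \sqrt{9479}$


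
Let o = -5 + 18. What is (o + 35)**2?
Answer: 2304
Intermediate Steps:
o = 13
(o + 35)**2 = (13 + 35)**2 = 48**2 = 2304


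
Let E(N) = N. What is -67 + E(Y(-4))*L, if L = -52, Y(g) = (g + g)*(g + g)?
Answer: -3395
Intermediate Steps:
Y(g) = 4*g² (Y(g) = (2*g)*(2*g) = 4*g²)
-67 + E(Y(-4))*L = -67 + (4*(-4)²)*(-52) = -67 + (4*16)*(-52) = -67 + 64*(-52) = -67 - 3328 = -3395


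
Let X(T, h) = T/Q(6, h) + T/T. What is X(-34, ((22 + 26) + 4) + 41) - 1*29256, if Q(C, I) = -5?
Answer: -146241/5 ≈ -29248.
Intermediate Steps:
X(T, h) = 1 - T/5 (X(T, h) = T/(-5) + T/T = T*(-⅕) + 1 = -T/5 + 1 = 1 - T/5)
X(-34, ((22 + 26) + 4) + 41) - 1*29256 = (1 - ⅕*(-34)) - 1*29256 = (1 + 34/5) - 29256 = 39/5 - 29256 = -146241/5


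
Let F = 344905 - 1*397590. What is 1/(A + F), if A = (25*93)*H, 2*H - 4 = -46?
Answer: -1/101510 ≈ -9.8512e-6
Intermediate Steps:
H = -21 (H = 2 + (½)*(-46) = 2 - 23 = -21)
F = -52685 (F = 344905 - 397590 = -52685)
A = -48825 (A = (25*93)*(-21) = 2325*(-21) = -48825)
1/(A + F) = 1/(-48825 - 52685) = 1/(-101510) = -1/101510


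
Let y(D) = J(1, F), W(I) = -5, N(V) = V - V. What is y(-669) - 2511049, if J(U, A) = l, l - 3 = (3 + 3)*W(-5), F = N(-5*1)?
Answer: -2511076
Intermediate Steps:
N(V) = 0
F = 0
l = -27 (l = 3 + (3 + 3)*(-5) = 3 + 6*(-5) = 3 - 30 = -27)
J(U, A) = -27
y(D) = -27
y(-669) - 2511049 = -27 - 2511049 = -2511076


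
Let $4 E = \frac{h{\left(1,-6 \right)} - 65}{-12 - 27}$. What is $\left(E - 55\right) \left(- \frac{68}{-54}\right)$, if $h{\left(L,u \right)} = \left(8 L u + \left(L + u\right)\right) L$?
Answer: $- \frac{71927}{1053} \approx -68.307$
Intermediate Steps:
$h{\left(L,u \right)} = L \left(L + u + 8 L u\right)$ ($h{\left(L,u \right)} = \left(8 L u + \left(L + u\right)\right) L = \left(L + u + 8 L u\right) L = L \left(L + u + 8 L u\right)$)
$E = \frac{59}{78}$ ($E = \frac{\left(1 \left(1 - 6 + 8 \cdot 1 \left(-6\right)\right) - 65\right) \frac{1}{-12 - 27}}{4} = \frac{\left(1 \left(1 - 6 - 48\right) - 65\right) \frac{1}{-39}}{4} = \frac{\left(1 \left(-53\right) - 65\right) \left(- \frac{1}{39}\right)}{4} = \frac{\left(-53 - 65\right) \left(- \frac{1}{39}\right)}{4} = \frac{\left(-118\right) \left(- \frac{1}{39}\right)}{4} = \frac{1}{4} \cdot \frac{118}{39} = \frac{59}{78} \approx 0.75641$)
$\left(E - 55\right) \left(- \frac{68}{-54}\right) = \left(\frac{59}{78} - 55\right) \left(- \frac{68}{-54}\right) = - \frac{4231 \left(\left(-68\right) \left(- \frac{1}{54}\right)\right)}{78} = \left(- \frac{4231}{78}\right) \frac{34}{27} = - \frac{71927}{1053}$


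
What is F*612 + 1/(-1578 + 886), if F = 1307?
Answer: 553519727/692 ≈ 7.9988e+5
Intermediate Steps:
F*612 + 1/(-1578 + 886) = 1307*612 + 1/(-1578 + 886) = 799884 + 1/(-692) = 799884 - 1/692 = 553519727/692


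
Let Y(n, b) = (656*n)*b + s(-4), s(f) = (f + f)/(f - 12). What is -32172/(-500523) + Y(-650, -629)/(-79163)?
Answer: -89493683298017/26415268166 ≈ -3388.0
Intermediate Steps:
s(f) = 2*f/(-12 + f) (s(f) = (2*f)/(-12 + f) = 2*f/(-12 + f))
Y(n, b) = ½ + 656*b*n (Y(n, b) = (656*n)*b + 2*(-4)/(-12 - 4) = 656*b*n + 2*(-4)/(-16) = 656*b*n + 2*(-4)*(-1/16) = 656*b*n + ½ = ½ + 656*b*n)
-32172/(-500523) + Y(-650, -629)/(-79163) = -32172/(-500523) + (½ + 656*(-629)*(-650))/(-79163) = -32172*(-1/500523) + (½ + 268205600)*(-1/79163) = 10724/166841 + (536411201/2)*(-1/79163) = 10724/166841 - 536411201/158326 = -89493683298017/26415268166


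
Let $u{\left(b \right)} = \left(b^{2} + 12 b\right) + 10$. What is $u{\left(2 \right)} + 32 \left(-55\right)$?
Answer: $-1722$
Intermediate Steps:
$u{\left(b \right)} = 10 + b^{2} + 12 b$
$u{\left(2 \right)} + 32 \left(-55\right) = \left(10 + 2^{2} + 12 \cdot 2\right) + 32 \left(-55\right) = \left(10 + 4 + 24\right) - 1760 = 38 - 1760 = -1722$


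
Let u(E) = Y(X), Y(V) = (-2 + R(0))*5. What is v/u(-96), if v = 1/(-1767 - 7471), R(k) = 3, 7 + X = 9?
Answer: -1/46190 ≈ -2.1650e-5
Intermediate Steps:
X = 2 (X = -7 + 9 = 2)
Y(V) = 5 (Y(V) = (-2 + 3)*5 = 1*5 = 5)
u(E) = 5
v = -1/9238 (v = 1/(-9238) = -1/9238 ≈ -0.00010825)
v/u(-96) = -1/9238/5 = -1/9238*⅕ = -1/46190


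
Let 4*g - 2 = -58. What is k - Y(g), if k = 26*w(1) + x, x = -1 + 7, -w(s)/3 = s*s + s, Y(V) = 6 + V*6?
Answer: -72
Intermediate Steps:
g = -14 (g = ½ + (¼)*(-58) = ½ - 29/2 = -14)
Y(V) = 6 + 6*V
w(s) = -3*s - 3*s² (w(s) = -3*(s*s + s) = -3*(s² + s) = -3*(s + s²) = -3*s - 3*s²)
x = 6
k = -150 (k = 26*(-3*1*(1 + 1)) + 6 = 26*(-3*1*2) + 6 = 26*(-6) + 6 = -156 + 6 = -150)
k - Y(g) = -150 - (6 + 6*(-14)) = -150 - (6 - 84) = -150 - 1*(-78) = -150 + 78 = -72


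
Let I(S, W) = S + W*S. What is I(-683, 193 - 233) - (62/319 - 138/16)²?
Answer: 173016001223/6512704 ≈ 26566.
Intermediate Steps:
I(S, W) = S + S*W
I(-683, 193 - 233) - (62/319 - 138/16)² = -683*(1 + (193 - 233)) - (62/319 - 138/16)² = -683*(1 - 40) - (62*(1/319) - 138*1/16)² = -683*(-39) - (62/319 - 69/8)² = 26637 - (-21515/2552)² = 26637 - 1*462895225/6512704 = 26637 - 462895225/6512704 = 173016001223/6512704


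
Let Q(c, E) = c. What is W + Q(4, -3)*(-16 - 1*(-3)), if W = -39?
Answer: -91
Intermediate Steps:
W + Q(4, -3)*(-16 - 1*(-3)) = -39 + 4*(-16 - 1*(-3)) = -39 + 4*(-16 + 3) = -39 + 4*(-13) = -39 - 52 = -91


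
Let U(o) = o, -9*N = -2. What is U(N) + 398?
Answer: 3584/9 ≈ 398.22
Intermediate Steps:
N = 2/9 (N = -⅑*(-2) = 2/9 ≈ 0.22222)
U(N) + 398 = 2/9 + 398 = 3584/9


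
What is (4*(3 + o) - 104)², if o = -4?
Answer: 11664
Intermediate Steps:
(4*(3 + o) - 104)² = (4*(3 - 4) - 104)² = (4*(-1) - 104)² = (-4 - 104)² = (-108)² = 11664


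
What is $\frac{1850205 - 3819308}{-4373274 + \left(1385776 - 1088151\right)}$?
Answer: $\frac{1969103}{4075649} \approx 0.48314$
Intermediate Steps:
$\frac{1850205 - 3819308}{-4373274 + \left(1385776 - 1088151\right)} = - \frac{1969103}{-4373274 + 297625} = - \frac{1969103}{-4075649} = \left(-1969103\right) \left(- \frac{1}{4075649}\right) = \frac{1969103}{4075649}$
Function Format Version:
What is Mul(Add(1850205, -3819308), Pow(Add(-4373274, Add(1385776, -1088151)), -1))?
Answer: Rational(1969103, 4075649) ≈ 0.48314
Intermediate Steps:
Mul(Add(1850205, -3819308), Pow(Add(-4373274, Add(1385776, -1088151)), -1)) = Mul(-1969103, Pow(Add(-4373274, 297625), -1)) = Mul(-1969103, Pow(-4075649, -1)) = Mul(-1969103, Rational(-1, 4075649)) = Rational(1969103, 4075649)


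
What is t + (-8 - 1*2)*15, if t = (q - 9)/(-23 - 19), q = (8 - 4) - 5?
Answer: -3145/21 ≈ -149.76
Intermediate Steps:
q = -1 (q = 4 - 5 = -1)
t = 5/21 (t = (-1 - 9)/(-23 - 19) = -10/(-42) = -10*(-1/42) = 5/21 ≈ 0.23810)
t + (-8 - 1*2)*15 = 5/21 + (-8 - 1*2)*15 = 5/21 + (-8 - 2)*15 = 5/21 - 10*15 = 5/21 - 150 = -3145/21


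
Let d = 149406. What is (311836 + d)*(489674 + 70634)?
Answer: 258437582536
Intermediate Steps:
(311836 + d)*(489674 + 70634) = (311836 + 149406)*(489674 + 70634) = 461242*560308 = 258437582536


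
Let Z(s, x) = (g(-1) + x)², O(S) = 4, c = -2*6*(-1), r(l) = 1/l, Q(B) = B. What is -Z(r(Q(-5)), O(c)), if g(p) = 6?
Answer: -100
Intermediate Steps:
c = 12 (c = -12*(-1) = 12)
Z(s, x) = (6 + x)²
-Z(r(Q(-5)), O(c)) = -(6 + 4)² = -1*10² = -1*100 = -100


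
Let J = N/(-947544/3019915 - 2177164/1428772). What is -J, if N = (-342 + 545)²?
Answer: 1532822040503495/68350642733 ≈ 22426.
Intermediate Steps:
N = 41209 (N = 203² = 41209)
J = -1532822040503495/68350642733 (J = 41209/(-947544/3019915 - 2177164/1428772) = 41209/(-947544*1/3019915 - 2177164*1/1428772) = 41209/(-947544/3019915 - 544291/357193) = 41209/(-68350642733/37196293055) = 41209*(-37196293055/68350642733) = -1532822040503495/68350642733 ≈ -22426.)
-J = -1*(-1532822040503495/68350642733) = 1532822040503495/68350642733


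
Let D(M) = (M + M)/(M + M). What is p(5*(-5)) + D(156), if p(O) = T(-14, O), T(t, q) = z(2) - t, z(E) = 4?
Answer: 19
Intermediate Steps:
T(t, q) = 4 - t
p(O) = 18 (p(O) = 4 - 1*(-14) = 4 + 14 = 18)
D(M) = 1 (D(M) = (2*M)/((2*M)) = (2*M)*(1/(2*M)) = 1)
p(5*(-5)) + D(156) = 18 + 1 = 19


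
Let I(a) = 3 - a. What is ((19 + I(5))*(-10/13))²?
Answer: 28900/169 ≈ 171.01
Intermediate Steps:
((19 + I(5))*(-10/13))² = ((19 + (3 - 1*5))*(-10/13))² = ((19 + (3 - 5))*(-10*1/13))² = ((19 - 2)*(-10/13))² = (17*(-10/13))² = (-170/13)² = 28900/169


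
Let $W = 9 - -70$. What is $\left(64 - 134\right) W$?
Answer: $-5530$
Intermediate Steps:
$W = 79$ ($W = 9 + 70 = 79$)
$\left(64 - 134\right) W = \left(64 - 134\right) 79 = \left(-70\right) 79 = -5530$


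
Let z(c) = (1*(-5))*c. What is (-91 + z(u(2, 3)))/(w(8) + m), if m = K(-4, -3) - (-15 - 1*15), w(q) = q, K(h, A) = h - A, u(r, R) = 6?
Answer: -121/37 ≈ -3.2703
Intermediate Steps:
z(c) = -5*c
m = 29 (m = (-4 - 1*(-3)) - (-15 - 1*15) = (-4 + 3) - (-15 - 15) = -1 - 1*(-30) = -1 + 30 = 29)
(-91 + z(u(2, 3)))/(w(8) + m) = (-91 - 5*6)/(8 + 29) = (-91 - 30)/37 = -121*1/37 = -121/37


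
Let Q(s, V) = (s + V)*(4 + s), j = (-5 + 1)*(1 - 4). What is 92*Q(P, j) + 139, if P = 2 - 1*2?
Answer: 4555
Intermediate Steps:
j = 12 (j = -4*(-3) = 12)
P = 0 (P = 2 - 2 = 0)
Q(s, V) = (4 + s)*(V + s) (Q(s, V) = (V + s)*(4 + s) = (4 + s)*(V + s))
92*Q(P, j) + 139 = 92*(0**2 + 4*12 + 4*0 + 12*0) + 139 = 92*(0 + 48 + 0 + 0) + 139 = 92*48 + 139 = 4416 + 139 = 4555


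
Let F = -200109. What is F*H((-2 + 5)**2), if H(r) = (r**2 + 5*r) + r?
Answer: -27014715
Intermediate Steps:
H(r) = r**2 + 6*r
F*H((-2 + 5)**2) = -200109*(-2 + 5)**2*(6 + (-2 + 5)**2) = -200109*3**2*(6 + 3**2) = -1800981*(6 + 9) = -1800981*15 = -200109*135 = -27014715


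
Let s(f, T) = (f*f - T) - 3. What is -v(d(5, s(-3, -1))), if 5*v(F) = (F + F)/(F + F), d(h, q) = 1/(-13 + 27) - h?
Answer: -⅕ ≈ -0.20000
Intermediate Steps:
s(f, T) = -3 + f² - T (s(f, T) = (f² - T) - 3 = -3 + f² - T)
d(h, q) = 1/14 - h
v(F) = ⅕ (v(F) = ((F + F)/(F + F))/5 = ((2*F)/((2*F)))/5 = ((2*F)*(1/(2*F)))/5 = (⅕)*1 = ⅕)
-v(d(5, s(-3, -1))) = -1*⅕ = -⅕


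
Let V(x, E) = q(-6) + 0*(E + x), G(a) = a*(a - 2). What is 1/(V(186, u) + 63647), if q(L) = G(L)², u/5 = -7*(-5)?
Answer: 1/65951 ≈ 1.5163e-5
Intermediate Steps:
G(a) = a*(-2 + a)
u = 175 (u = 5*(-7*(-5)) = 5*35 = 175)
q(L) = L²*(-2 + L)² (q(L) = (L*(-2 + L))² = L²*(-2 + L)²)
V(x, E) = 2304 (V(x, E) = (-6)²*(-2 - 6)² + 0*(E + x) = 36*(-8)² + 0 = 36*64 + 0 = 2304 + 0 = 2304)
1/(V(186, u) + 63647) = 1/(2304 + 63647) = 1/65951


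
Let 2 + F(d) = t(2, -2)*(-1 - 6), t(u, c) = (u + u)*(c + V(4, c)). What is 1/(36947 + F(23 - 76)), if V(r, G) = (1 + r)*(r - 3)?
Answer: 1/36861 ≈ 2.7129e-5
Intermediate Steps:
V(r, G) = (1 + r)*(-3 + r)
t(u, c) = 2*u*(5 + c) (t(u, c) = (u + u)*(c + (-3 + 4² - 2*4)) = (2*u)*(c + (-3 + 16 - 8)) = (2*u)*(c + 5) = (2*u)*(5 + c) = 2*u*(5 + c))
F(d) = -86 (F(d) = -2 + (2*2*(5 - 2))*(-1 - 6) = -2 + (2*2*3)*(-7) = -2 + 12*(-7) = -2 - 84 = -86)
1/(36947 + F(23 - 76)) = 1/(36947 - 86) = 1/36861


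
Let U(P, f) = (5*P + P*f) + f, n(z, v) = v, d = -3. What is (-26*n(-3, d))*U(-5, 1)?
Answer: -2262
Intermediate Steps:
U(P, f) = f + 5*P + P*f
(-26*n(-3, d))*U(-5, 1) = (-26*(-3))*(1 + 5*(-5) - 5*1) = 78*(1 - 25 - 5) = 78*(-29) = -2262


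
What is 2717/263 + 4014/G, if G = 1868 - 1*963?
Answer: 3514567/238015 ≈ 14.766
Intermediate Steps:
G = 905 (G = 1868 - 963 = 905)
2717/263 + 4014/G = 2717/263 + 4014/905 = 3514567/238015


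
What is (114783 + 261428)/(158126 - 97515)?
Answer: 376211/60611 ≈ 6.2070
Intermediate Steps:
(114783 + 261428)/(158126 - 97515) = 376211/60611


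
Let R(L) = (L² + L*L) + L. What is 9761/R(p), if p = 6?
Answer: 9761/78 ≈ 125.14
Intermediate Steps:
R(L) = L + 2*L² (R(L) = (L² + L²) + L = 2*L² + L = L + 2*L²)
9761/R(p) = 9761/((6*(1 + 2*6))) = 9761/((6*(1 + 12))) = 9761/((6*13)) = 9761/78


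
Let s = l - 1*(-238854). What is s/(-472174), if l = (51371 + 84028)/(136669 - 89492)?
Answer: -11268550557/22275752798 ≈ -0.50587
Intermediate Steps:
l = 135399/47177 ≈ 2.8700
s = 11268550557/47177 (s = 135399/47177 - 1*(-238854) = 135399/47177 + 238854 = 11268550557/47177 ≈ 2.3886e+5)
s/(-472174) = (11268550557/47177)/(-472174) = (11268550557/47177)*(-1/472174) = -11268550557/22275752798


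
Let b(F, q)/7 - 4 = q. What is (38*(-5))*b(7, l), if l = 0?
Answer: -5320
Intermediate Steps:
b(F, q) = 28 + 7*q
(38*(-5))*b(7, l) = (38*(-5))*(28 + 7*0) = -190*(28 + 0) = -190*28 = -5320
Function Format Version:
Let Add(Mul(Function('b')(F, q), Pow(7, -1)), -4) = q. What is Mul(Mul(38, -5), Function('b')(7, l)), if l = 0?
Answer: -5320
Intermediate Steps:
Function('b')(F, q) = Add(28, Mul(7, q))
Mul(Mul(38, -5), Function('b')(7, l)) = Mul(Mul(38, -5), Add(28, Mul(7, 0))) = Mul(-190, Add(28, 0)) = Mul(-190, 28) = -5320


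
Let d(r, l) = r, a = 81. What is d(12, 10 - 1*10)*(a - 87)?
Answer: -72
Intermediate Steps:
d(12, 10 - 1*10)*(a - 87) = 12*(81 - 87) = 12*(-6) = -72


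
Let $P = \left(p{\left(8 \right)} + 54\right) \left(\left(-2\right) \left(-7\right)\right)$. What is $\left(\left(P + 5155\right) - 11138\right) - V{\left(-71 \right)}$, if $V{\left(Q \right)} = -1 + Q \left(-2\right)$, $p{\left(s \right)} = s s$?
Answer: $-4472$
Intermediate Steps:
$p{\left(s \right)} = s^{2}$
$P = 1652$ ($P = \left(8^{2} + 54\right) \left(\left(-2\right) \left(-7\right)\right) = \left(64 + 54\right) 14 = 118 \cdot 14 = 1652$)
$V{\left(Q \right)} = -1 - 2 Q$
$\left(\left(P + 5155\right) - 11138\right) - V{\left(-71 \right)} = \left(\left(1652 + 5155\right) - 11138\right) - \left(-1 - -142\right) = \left(6807 - 11138\right) - \left(-1 + 142\right) = -4331 - 141 = -4472$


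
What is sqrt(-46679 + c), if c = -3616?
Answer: I*sqrt(50295) ≈ 224.27*I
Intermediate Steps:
sqrt(-46679 + c) = sqrt(-46679 - 3616) = sqrt(-50295) = I*sqrt(50295)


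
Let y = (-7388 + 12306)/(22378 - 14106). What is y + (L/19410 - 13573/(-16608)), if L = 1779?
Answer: 41760922999/27776796960 ≈ 1.5034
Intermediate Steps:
y = 2459/4136 (y = 4918/8272 = 4918*(1/8272) = 2459/4136 ≈ 0.59454)
y + (L/19410 - 13573/(-16608)) = 2459/4136 + (1779/19410 - 13573/(-16608)) = 2459/4136 + (1779*(1/19410) - 13573*(-1/16608)) = 2459/4136 + (593/6470 + 13573/16608) = 2459/4136 + 48832927/53726880 = 41760922999/27776796960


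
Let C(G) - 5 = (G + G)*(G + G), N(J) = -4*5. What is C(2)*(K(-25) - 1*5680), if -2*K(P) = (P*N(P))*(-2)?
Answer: -108780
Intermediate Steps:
N(J) = -20
K(P) = -20*P (K(P) = -P*(-20)*(-2)/2 = -(-20*P)*(-2)/2 = -20*P)
C(G) = 5 + 4*G² (C(G) = 5 + (G + G)*(G + G) = 5 + (2*G)*(2*G) = 5 + 4*G²)
C(2)*(K(-25) - 1*5680) = (5 + 4*2²)*(-20*(-25) - 1*5680) = (5 + 4*4)*(500 - 5680) = (5 + 16)*(-5180) = 21*(-5180) = -108780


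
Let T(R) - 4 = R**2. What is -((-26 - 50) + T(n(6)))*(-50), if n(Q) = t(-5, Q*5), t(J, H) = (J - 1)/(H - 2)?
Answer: -352575/98 ≈ -3597.7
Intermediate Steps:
t(J, H) = (-1 + J)/(-2 + H)
n(Q) = -6/(-2 + 5*Q) (n(Q) = (-1 - 5)/(-2 + Q*5) = -6/(-2 + 5*Q))
T(R) = 4 + R**2
-((-26 - 50) + T(n(6)))*(-50) = -((-26 - 50) + (4 + (-6/(-2 + 5*6))**2))*(-50) = -(-76 + (4 + (-6/(-2 + 30))**2))*(-50) = -(-76 + (4 + (-6/28)**2))*(-50) = -(-76 + (4 + (-6*1/28)**2))*(-50) = -(-76 + (4 + (-3/14)**2))*(-50) = -(-76 + (4 + 9/196))*(-50) = -(-76 + 793/196)*(-50) = -(-14103)*(-50)/196 = -1*352575/98 = -352575/98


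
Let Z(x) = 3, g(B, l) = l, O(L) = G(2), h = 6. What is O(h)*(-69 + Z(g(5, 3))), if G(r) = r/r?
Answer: -66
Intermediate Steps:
G(r) = 1
O(L) = 1
O(h)*(-69 + Z(g(5, 3))) = 1*(-69 + 3) = 1*(-66) = -66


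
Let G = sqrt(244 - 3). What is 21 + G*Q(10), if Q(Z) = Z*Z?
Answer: 21 + 100*sqrt(241) ≈ 1573.4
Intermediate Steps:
Q(Z) = Z**2
G = sqrt(241) ≈ 15.524
21 + G*Q(10) = 21 + sqrt(241)*10**2 = 21 + sqrt(241)*100 = 21 + 100*sqrt(241)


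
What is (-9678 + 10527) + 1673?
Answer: 2522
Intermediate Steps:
(-9678 + 10527) + 1673 = 849 + 1673 = 2522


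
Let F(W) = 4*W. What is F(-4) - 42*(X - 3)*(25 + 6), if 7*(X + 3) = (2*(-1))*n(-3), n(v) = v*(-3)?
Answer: 11144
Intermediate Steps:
n(v) = -3*v
X = -39/7 (X = -3 + ((2*(-1))*(-3*(-3)))/7 = -3 + (-2*9)/7 = -3 + (⅐)*(-18) = -3 - 18/7 = -39/7 ≈ -5.5714)
F(-4) - 42*(X - 3)*(25 + 6) = 4*(-4) - 42*(-39/7 - 3)*(25 + 6) = -16 - (-360)*31 = -16 - 42*(-1860/7) = -16 + 11160 = 11144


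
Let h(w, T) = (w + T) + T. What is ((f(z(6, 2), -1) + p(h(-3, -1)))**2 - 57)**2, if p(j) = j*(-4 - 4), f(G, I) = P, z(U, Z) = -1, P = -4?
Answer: 1535121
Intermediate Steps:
f(G, I) = -4
h(w, T) = w + 2*T (h(w, T) = (T + w) + T = w + 2*T)
p(j) = -8*j (p(j) = j*(-8) = -8*j)
((f(z(6, 2), -1) + p(h(-3, -1)))**2 - 57)**2 = ((-4 - 8*(-3 + 2*(-1)))**2 - 57)**2 = ((-4 - 8*(-3 - 2))**2 - 57)**2 = ((-4 - 8*(-5))**2 - 57)**2 = ((-4 + 40)**2 - 57)**2 = (36**2 - 57)**2 = (1296 - 57)**2 = 1239**2 = 1535121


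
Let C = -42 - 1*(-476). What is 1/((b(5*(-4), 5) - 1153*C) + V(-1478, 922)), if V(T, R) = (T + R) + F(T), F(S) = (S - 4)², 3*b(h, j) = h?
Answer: 3/5086078 ≈ 5.8985e-7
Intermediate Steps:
b(h, j) = h/3
F(S) = (-4 + S)²
C = 434 (C = -42 + 476 = 434)
V(T, R) = R + T + (-4 + T)² (V(T, R) = (T + R) + (-4 + T)² = (R + T) + (-4 + T)² = R + T + (-4 + T)²)
1/((b(5*(-4), 5) - 1153*C) + V(-1478, 922)) = 1/(((5*(-4))/3 - 1153*434) + (922 - 1478 + (-4 - 1478)²)) = 1/(((⅓)*(-20) - 500402) + (922 - 1478 + (-1482)²)) = 1/((-20/3 - 500402) + (922 - 1478 + 2196324)) = 1/(-1501226/3 + 2195768) = 1/(5086078/3) = 3/5086078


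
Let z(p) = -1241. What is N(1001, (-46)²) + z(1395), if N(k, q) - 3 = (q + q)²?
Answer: 17908586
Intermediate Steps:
N(k, q) = 3 + 4*q² (N(k, q) = 3 + (q + q)² = 3 + (2*q)² = 3 + 4*q²)
N(1001, (-46)²) + z(1395) = (3 + 4*((-46)²)²) - 1241 = (3 + 4*2116²) - 1241 = (3 + 4*4477456) - 1241 = (3 + 17909824) - 1241 = 17909827 - 1241 = 17908586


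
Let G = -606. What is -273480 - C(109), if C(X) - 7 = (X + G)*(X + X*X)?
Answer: 5685543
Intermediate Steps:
C(X) = 7 + (-606 + X)*(X + X²) (C(X) = 7 + (X - 606)*(X + X*X) = 7 + (-606 + X)*(X + X²))
-273480 - C(109) = -273480 - (7 + 109³ - 606*109 - 605*109²) = -273480 - (7 + 1295029 - 66054 - 605*11881) = -273480 - (7 + 1295029 - 66054 - 7188005) = -273480 - 1*(-5959023) = -273480 + 5959023 = 5685543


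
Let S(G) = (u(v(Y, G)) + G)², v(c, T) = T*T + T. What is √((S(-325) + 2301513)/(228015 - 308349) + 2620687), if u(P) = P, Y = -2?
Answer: 2*√111300646737395/13389 ≈ 1575.9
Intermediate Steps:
v(c, T) = T + T² (v(c, T) = T² + T = T + T²)
S(G) = (G + G*(1 + G))² (S(G) = (G*(1 + G) + G)² = (G + G*(1 + G))²)
√((S(-325) + 2301513)/(228015 - 308349) + 2620687) = √(((-325)²*(2 - 325)² + 2301513)/(228015 - 308349) + 2620687) = √((105625*(-323)² + 2301513)/(-80334) + 2620687) = √((105625*104329 + 2301513)*(-1/80334) + 2620687) = √((11019750625 + 2301513)*(-1/80334) + 2620687) = √(11022052138*(-1/80334) + 2620687) = √(-5511026069/40167 + 2620687) = √(99754108660/40167) = 2*√111300646737395/13389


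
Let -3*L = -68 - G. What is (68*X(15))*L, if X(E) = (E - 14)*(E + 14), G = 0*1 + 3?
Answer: 140012/3 ≈ 46671.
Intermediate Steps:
G = 3 (G = 0 + 3 = 3)
L = 71/3 (L = -(-68 - 1*3)/3 = -(-68 - 3)/3 = -1/3*(-71) = 71/3 ≈ 23.667)
X(E) = (-14 + E)*(14 + E)
(68*X(15))*L = (68*(-196 + 15**2))*(71/3) = (68*(-196 + 225))*(71/3) = (68*29)*(71/3) = 1972*(71/3) = 140012/3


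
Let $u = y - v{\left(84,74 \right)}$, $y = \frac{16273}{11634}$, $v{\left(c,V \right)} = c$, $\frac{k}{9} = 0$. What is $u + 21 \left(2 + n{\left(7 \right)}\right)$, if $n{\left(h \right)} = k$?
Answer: $- \frac{472355}{11634} \approx -40.601$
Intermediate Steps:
$k = 0$ ($k = 9 \cdot 0 = 0$)
$n{\left(h \right)} = 0$
$y = \frac{16273}{11634}$ ($y = 16273 \cdot \frac{1}{11634} = \frac{16273}{11634} \approx 1.3987$)
$u = - \frac{960983}{11634}$ ($u = \frac{16273}{11634} - 84 = - \frac{960983}{11634} \approx -82.601$)
$u + 21 \left(2 + n{\left(7 \right)}\right) = - \frac{960983}{11634} + 21 \left(2 + 0\right) = - \frac{960983}{11634} + 21 \cdot 2 = - \frac{960983}{11634} + 42 = - \frac{472355}{11634}$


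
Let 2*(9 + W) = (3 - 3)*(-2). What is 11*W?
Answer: -99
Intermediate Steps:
W = -9 (W = -9 + ((3 - 3)*(-2))/2 = -9 + (0*(-2))/2 = -9 + (½)*0 = -9 + 0 = -9)
11*W = 11*(-9) = -99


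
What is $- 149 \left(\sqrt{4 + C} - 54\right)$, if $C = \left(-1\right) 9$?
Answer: $8046 - 149 i \sqrt{5} \approx 8046.0 - 333.17 i$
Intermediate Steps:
$C = -9$
$- 149 \left(\sqrt{4 + C} - 54\right) = - 149 \left(\sqrt{4 - 9} - 54\right) = - 149 \left(\sqrt{-5} - 54\right) = - 149 \left(i \sqrt{5} - 54\right) = - 149 \left(-54 + i \sqrt{5}\right) = 8046 - 149 i \sqrt{5}$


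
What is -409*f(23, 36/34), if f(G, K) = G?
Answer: -9407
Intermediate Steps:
-409*f(23, 36/34) = -409*23 = -9407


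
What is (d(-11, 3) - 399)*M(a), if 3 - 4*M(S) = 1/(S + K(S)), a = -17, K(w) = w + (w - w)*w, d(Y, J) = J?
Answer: -10197/34 ≈ -299.91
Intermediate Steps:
K(w) = w (K(w) = w + 0*w = w + 0 = w)
M(S) = ¾ - 1/(8*S) (M(S) = ¾ - 1/(4*(S + S)) = ¾ - 1/(2*S)/4 = ¾ - 1/(8*S))
(d(-11, 3) - 399)*M(a) = (3 - 399)*((⅛)*(-1 + 6*(-17))/(-17)) = -99*(-1)*(-1 - 102)/(2*17) = -99*(-1)*(-103)/(2*17) = -396*103/136 = -10197/34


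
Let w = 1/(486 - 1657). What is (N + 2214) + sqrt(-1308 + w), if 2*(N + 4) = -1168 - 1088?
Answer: 1082 + I*sqrt(1793584399)/1171 ≈ 1082.0 + 36.166*I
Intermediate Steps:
w = -1/1171 (w = 1/(-1171) = -1/1171 ≈ -0.00085397)
N = -1132 (N = -4 + (-1168 - 1088)/2 = -4 + (1/2)*(-2256) = -4 - 1128 = -1132)
(N + 2214) + sqrt(-1308 + w) = (-1132 + 2214) + sqrt(-1308 - 1/1171) = 1082 + sqrt(-1531669/1171) = 1082 + I*sqrt(1793584399)/1171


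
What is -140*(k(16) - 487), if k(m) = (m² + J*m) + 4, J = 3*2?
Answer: 18340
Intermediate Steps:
J = 6
k(m) = 4 + m² + 6*m (k(m) = (m² + 6*m) + 4 = 4 + m² + 6*m)
-140*(k(16) - 487) = -140*((4 + 16² + 6*16) - 487) = -140*((4 + 256 + 96) - 487) = -140*(356 - 487) = -140*(-131) = 18340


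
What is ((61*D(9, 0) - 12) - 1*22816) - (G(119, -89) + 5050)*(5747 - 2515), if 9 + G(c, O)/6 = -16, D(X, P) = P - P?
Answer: -15859628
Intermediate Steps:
D(X, P) = 0
G(c, O) = -150 (G(c, O) = -54 + 6*(-16) = -54 - 96 = -150)
((61*D(9, 0) - 12) - 1*22816) - (G(119, -89) + 5050)*(5747 - 2515) = ((61*0 - 12) - 1*22816) - (-150 + 5050)*(5747 - 2515) = ((0 - 12) - 22816) - 4900*3232 = (-12 - 22816) - 1*15836800 = -22828 - 15836800 = -15859628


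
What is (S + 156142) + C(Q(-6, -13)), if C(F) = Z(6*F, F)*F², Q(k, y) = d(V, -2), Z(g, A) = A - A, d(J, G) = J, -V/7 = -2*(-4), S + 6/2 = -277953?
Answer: -121814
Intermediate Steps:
S = -277956 (S = -3 - 277953 = -277956)
V = -56 (V = -(-14)*(-4) = -7*8 = -56)
Z(g, A) = 0
Q(k, y) = -56
C(F) = 0 (C(F) = 0*F² = 0)
(S + 156142) + C(Q(-6, -13)) = (-277956 + 156142) + 0 = -121814 + 0 = -121814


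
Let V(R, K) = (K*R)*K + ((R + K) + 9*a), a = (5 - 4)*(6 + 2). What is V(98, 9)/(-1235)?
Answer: -8117/1235 ≈ -6.5725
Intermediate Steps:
a = 8 (a = 1*8 = 8)
V(R, K) = 72 + K + R + R*K² (V(R, K) = (K*R)*K + ((R + K) + 9*8) = R*K² + ((K + R) + 72) = R*K² + (72 + K + R) = 72 + K + R + R*K²)
V(98, 9)/(-1235) = (72 + 9 + 98 + 98*9²)/(-1235) = (72 + 9 + 98 + 98*81)*(-1/1235) = (72 + 9 + 98 + 7938)*(-1/1235) = 8117*(-1/1235) = -8117/1235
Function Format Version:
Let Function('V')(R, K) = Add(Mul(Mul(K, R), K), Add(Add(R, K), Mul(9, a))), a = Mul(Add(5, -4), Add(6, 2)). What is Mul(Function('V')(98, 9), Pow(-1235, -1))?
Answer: Rational(-8117, 1235) ≈ -6.5725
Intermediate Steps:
a = 8 (a = Mul(1, 8) = 8)
Function('V')(R, K) = Add(72, K, R, Mul(R, Pow(K, 2))) (Function('V')(R, K) = Add(Mul(Mul(K, R), K), Add(Add(R, K), Mul(9, 8))) = Add(Mul(R, Pow(K, 2)), Add(Add(K, R), 72)) = Add(Mul(R, Pow(K, 2)), Add(72, K, R)) = Add(72, K, R, Mul(R, Pow(K, 2))))
Mul(Function('V')(98, 9), Pow(-1235, -1)) = Mul(Add(72, 9, 98, Mul(98, Pow(9, 2))), Pow(-1235, -1)) = Mul(Add(72, 9, 98, Mul(98, 81)), Rational(-1, 1235)) = Mul(Add(72, 9, 98, 7938), Rational(-1, 1235)) = Mul(8117, Rational(-1, 1235)) = Rational(-8117, 1235)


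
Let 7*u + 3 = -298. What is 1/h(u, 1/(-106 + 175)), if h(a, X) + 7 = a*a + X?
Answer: 69/127099 ≈ 0.00054288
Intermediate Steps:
u = -43 (u = -3/7 + (⅐)*(-298) = -3/7 - 298/7 = -43)
h(a, X) = -7 + X + a² (h(a, X) = -7 + (a*a + X) = -7 + (a² + X) = -7 + (X + a²) = -7 + X + a²)
1/h(u, 1/(-106 + 175)) = 1/(-7 + 1/(-106 + 175) + (-43)²) = 1/(-7 + 1/69 + 1849) = 1/(127099/69) = 69/127099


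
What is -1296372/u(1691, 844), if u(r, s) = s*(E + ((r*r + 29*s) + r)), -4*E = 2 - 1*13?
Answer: -21252/39926053 ≈ -0.00053228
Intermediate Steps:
E = 11/4 (E = -(2 - 1*13)/4 = -(2 - 13)/4 = -¼*(-11) = 11/4 ≈ 2.7500)
u(r, s) = s*(11/4 + r + r² + 29*s) (u(r, s) = s*(11/4 + ((r*r + 29*s) + r)) = s*(11/4 + ((r² + 29*s) + r)) = s*(11/4 + (r + r² + 29*s)) = s*(11/4 + r + r² + 29*s))
-1296372/u(1691, 844) = -1296372*1/(211*(11 + 4*1691 + 4*1691² + 116*844)) = -1296372*1/(211*(11 + 6764 + 4*2859481 + 97904)) = -1296372*1/(211*(11 + 6764 + 11437924 + 97904)) = -1296372/((¼)*844*11542603) = -1296372/2435489233 = -1296372*1/2435489233 = -21252/39926053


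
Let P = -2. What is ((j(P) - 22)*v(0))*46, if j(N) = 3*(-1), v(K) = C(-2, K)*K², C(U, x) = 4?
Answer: 0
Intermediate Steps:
v(K) = 4*K²
j(N) = -3
((j(P) - 22)*v(0))*46 = ((-3 - 22)*(4*0²))*46 = -100*0*46 = -25*0*46 = 0*46 = 0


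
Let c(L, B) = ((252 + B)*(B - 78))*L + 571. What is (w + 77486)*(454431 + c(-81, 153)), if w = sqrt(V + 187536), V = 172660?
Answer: -155388332278 - 4010746*sqrt(90049) ≈ -1.5659e+11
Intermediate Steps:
c(L, B) = 571 + L*(-78 + B)*(252 + B) (c(L, B) = ((252 + B)*(-78 + B))*L + 571 = ((-78 + B)*(252 + B))*L + 571 = L*(-78 + B)*(252 + B) + 571 = 571 + L*(-78 + B)*(252 + B))
w = 2*sqrt(90049) (w = sqrt(172660 + 187536) = sqrt(360196) = 2*sqrt(90049) ≈ 600.16)
(w + 77486)*(454431 + c(-81, 153)) = (2*sqrt(90049) + 77486)*(454431 + (571 - 19656*(-81) - 81*153**2 + 174*153*(-81))) = (77486 + 2*sqrt(90049))*(454431 + (571 + 1592136 - 81*23409 - 2156382)) = (77486 + 2*sqrt(90049))*(454431 + (571 + 1592136 - 1896129 - 2156382)) = (77486 + 2*sqrt(90049))*(454431 - 2459804) = (77486 + 2*sqrt(90049))*(-2005373) = -155388332278 - 4010746*sqrt(90049)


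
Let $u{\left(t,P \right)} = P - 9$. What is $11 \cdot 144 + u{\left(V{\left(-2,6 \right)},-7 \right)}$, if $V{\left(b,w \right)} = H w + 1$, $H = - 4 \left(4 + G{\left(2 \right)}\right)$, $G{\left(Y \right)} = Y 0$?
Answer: $1568$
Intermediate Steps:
$G{\left(Y \right)} = 0$
$H = -16$ ($H = - 4 \left(4 + 0\right) = \left(-4\right) 4 = -16$)
$V{\left(b,w \right)} = 1 - 16 w$ ($V{\left(b,w \right)} = - 16 w + 1 = 1 - 16 w$)
$u{\left(t,P \right)} = -9 + P$
$11 \cdot 144 + u{\left(V{\left(-2,6 \right)},-7 \right)} = 11 \cdot 144 - 16 = 1584 - 16 = 1568$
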